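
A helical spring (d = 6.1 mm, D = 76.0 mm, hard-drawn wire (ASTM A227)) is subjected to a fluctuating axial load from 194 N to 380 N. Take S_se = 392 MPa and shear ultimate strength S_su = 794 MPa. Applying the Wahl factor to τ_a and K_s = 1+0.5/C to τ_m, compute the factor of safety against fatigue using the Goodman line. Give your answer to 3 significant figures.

C = D/d = 76.0/6.1 = 12.4590; K_W = (4C−1)/(4C−4)+0.615/C = 1.1148; K_s = 1+0.5/C = 1.0401
F_a = (F_max−F_min)/2 = 93 N; F_m = (F_max+F_min)/2 = 287 N
τ_a = K_W·8F_aD/(πd³) = 1.1148 × 79.295 = 88.399 MPa
τ_m = K_s·8F_mD/(πd³) = 1.0401 × 244.71 = 254.53 MPa
Goodman: 1/n_f = τ_a/S_se + τ_m/S_su = 88.399/392 + 254.53/794 = 0.22551 + 0.32056 = 0.54607
n_f = 1/0.54607 = 1.831

1.83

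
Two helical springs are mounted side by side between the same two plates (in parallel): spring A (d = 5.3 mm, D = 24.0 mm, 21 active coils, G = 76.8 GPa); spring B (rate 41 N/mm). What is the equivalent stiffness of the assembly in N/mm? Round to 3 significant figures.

67.1 N/mm

k_A = Gd⁴/(8D³N_a) = (76.8×10³)(5.3⁴)/(8·24.0³·21) = 26.093 N/mm
Parallel: k_eq = 26.093 + 41 = 67.093 N/mm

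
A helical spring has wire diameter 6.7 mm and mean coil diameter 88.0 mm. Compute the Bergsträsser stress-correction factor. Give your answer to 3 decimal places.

1.101

C = D/d = 88.0/6.7 = 13.1343
K_B = (4C+2)/(4C−3) = 54.537/49.537 = 1.1009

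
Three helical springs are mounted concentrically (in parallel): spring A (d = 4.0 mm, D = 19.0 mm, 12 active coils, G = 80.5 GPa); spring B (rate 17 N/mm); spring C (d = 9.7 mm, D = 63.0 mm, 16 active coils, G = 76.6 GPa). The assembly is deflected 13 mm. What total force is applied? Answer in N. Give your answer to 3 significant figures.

k_A = Gd⁴/(8D³N_a) = (80.5×10³)(4.0⁴)/(8·19.0³·12) = 31.297 N/mm
k_C = Gd⁴/(8D³N_a) = (76.6×10³)(9.7⁴)/(8·63.0³·16) = 21.188 N/mm
Parallel: k_eq = 31.297 + 17 + 21.188 = 69.485 N/mm
F = k_eq·δ = 69.485·13 = 903.3 N

903 N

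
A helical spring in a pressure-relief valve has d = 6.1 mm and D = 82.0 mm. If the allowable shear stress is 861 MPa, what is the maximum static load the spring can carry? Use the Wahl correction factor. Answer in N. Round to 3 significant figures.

C = D/d = 82.0/6.1 = 13.4426
K_W = (4C−1)/(4C−4) + 0.615/C = 52.770/49.770 + 0.0457 = 1.1060
τ_max = K·8FD/(πd³) → F_max = τ_allow·πd³/(8DK)
F_max = 861·π·6.1³/(8·82.0·1.1060) = 6.1396e+05/725.55 = 846.2 N

846 N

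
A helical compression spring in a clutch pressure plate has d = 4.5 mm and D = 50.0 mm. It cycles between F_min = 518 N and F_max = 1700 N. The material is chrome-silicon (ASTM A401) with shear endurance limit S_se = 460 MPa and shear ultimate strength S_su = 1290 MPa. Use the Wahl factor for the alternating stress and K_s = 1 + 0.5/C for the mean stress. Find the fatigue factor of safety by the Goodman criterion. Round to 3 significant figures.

C = D/d = 50.0/4.5 = 11.1111; K_W = (4C−1)/(4C−4)+0.615/C = 1.1295; K_s = 1+0.5/C = 1.0450
F_a = (F_max−F_min)/2 = 591 N; F_m = (F_max+F_min)/2 = 1109 N
τ_a = K_W·8F_aD/(πd³) = 1.1295 × 825.77 = 932.73 MPa
τ_m = K_s·8F_mD/(πd³) = 1.0450 × 1549.5 = 1619.3 MPa
Goodman: 1/n_f = τ_a/S_se + τ_m/S_su = 932.73/460 + 1619.3/1290 = 2.02768 + 1.25525 = 3.2829
n_f = 1/3.2829 = 0.3046

0.305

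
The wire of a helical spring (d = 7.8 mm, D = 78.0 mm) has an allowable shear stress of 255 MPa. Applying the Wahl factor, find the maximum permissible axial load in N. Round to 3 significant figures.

532 N

C = D/d = 78.0/7.8 = 10.0000
K_W = (4C−1)/(4C−4) + 0.615/C = 39.000/36.000 + 0.0615 = 1.1448
τ_max = K·8FD/(πd³) → F_max = τ_allow·πd³/(8DK)
F_max = 255·π·7.8³/(8·78.0·1.1448) = 3.8017e+05/714.38 = 532.17 N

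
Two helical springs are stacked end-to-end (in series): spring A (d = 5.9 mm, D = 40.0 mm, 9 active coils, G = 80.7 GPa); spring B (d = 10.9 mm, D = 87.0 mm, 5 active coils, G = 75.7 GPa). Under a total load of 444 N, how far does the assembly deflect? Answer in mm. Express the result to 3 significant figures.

k_A = Gd⁴/(8D³N_a) = (80.7×10³)(5.9⁴)/(8·40.0³·9) = 21.221 N/mm
k_B = Gd⁴/(8D³N_a) = (75.7×10³)(10.9⁴)/(8·87.0³·5) = 40.568 N/mm
Series: 1/k_eq = 1/21.221 + 1/40.568 = 0.071773; k_eq = 13.933 N/mm
δ = F/k_eq = 444/13.933 = 31.867 mm

31.9 mm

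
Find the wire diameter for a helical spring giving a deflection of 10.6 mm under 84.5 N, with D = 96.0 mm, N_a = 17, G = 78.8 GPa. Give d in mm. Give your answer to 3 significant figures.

10.5 mm

Required rate k = F/δ = 84.5/10.6 = 7.9717 N/mm
d = (8D³N_a·k / G)^(1/4) = (8·96.0³·17·7.9717 / (78.8×10³))^0.25
  = (12172)^0.25 = 10.5037 mm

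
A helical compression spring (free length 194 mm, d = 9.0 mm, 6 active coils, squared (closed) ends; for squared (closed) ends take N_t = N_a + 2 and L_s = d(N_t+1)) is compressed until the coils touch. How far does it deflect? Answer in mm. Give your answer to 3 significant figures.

N_t = 8; L_s = 9.0·9 = 81 mm
δ_solid = L₀ − L_s = 194 − 81 = 113 mm

113 mm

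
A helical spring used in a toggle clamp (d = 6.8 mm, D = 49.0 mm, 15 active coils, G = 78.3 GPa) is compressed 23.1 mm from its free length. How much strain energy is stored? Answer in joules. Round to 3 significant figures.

3.16 J

k = Gd⁴/(8D³N_a) = (78.3×10³)(6.8⁴)/(8·49.0³·15) = 11.858 N/mm
U = ½kδ² = 0.5 × 11.858 × 23.1² = 3163.9 N·mm = 3.1639 J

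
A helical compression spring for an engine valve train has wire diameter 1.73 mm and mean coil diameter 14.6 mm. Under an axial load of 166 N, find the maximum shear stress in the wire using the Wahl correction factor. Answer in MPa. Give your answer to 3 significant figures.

1400 MPa

Spring index C = D/d = 14.6/1.73 = 8.4393
K_W = (4C−1)/(4C−4) + 0.615/C = 32.757/29.757 + 0.0729 = 1.1737
τ₀ = 8FD/(πd³) = 8·166·14.6/(π·1.73³) = 19388.8/16.266 = 1192 MPa
τ_max = K·τ₀ = 1.1737 × 1192 = 1399 MPa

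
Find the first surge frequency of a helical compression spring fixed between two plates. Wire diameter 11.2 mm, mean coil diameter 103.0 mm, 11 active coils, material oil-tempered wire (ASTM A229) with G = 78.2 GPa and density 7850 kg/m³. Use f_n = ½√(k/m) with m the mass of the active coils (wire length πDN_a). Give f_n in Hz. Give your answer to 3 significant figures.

k = Gd⁴/(8D³N_a) = (78.2×10³)(11.2⁴)/(8·103.0³·11) = 12.796 N/mm = 12796 N/m
Wire length L = πDN_a = π·103.0·11 = 3559.4 mm
m = ρ·(πd²/4)·L = 7850 × 98.52×10⁻⁶ m² × 3.5594 m = 2.7528 kg
f_n = ½√(k/m) = 0.5·√(12796/2.7528) = 0.5·√(4648.5) = 34.09 Hz

34.1 Hz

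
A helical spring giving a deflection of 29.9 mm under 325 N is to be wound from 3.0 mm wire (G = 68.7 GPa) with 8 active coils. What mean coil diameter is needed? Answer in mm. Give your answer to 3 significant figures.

Required rate k = F/δ = 325/29.9 = 10.87 N/mm
D = (Gd⁴/(8N_a·k))^(1/3) = (68.7×10³·3.0⁴/(8·8·10.87))^(1/3)
  = (7999.26)^(1/3) = 19.9994 mm

20.0 mm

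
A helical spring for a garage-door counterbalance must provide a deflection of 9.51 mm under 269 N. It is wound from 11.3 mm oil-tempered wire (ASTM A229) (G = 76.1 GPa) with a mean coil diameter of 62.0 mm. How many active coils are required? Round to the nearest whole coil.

23

Required rate k = F/δ = 269/9.51 = 28.286 N/mm
N_a = Gd⁴/(8D³k) = (76.1×10³ × 11.3⁴)/(8 × 62.0³ × 28.286)
    = 1.24079e+09 / 5.39308e+07 = 23.01 → 23 coils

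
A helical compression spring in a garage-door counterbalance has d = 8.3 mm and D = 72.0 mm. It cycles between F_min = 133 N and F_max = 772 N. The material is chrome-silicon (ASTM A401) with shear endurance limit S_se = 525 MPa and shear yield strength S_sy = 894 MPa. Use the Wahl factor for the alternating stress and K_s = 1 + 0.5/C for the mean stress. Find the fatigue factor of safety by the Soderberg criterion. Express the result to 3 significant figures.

C = D/d = 72.0/8.3 = 8.6747; K_W = (4C−1)/(4C−4)+0.615/C = 1.1686; K_s = 1+0.5/C = 1.0576
F_a = (F_max−F_min)/2 = 319.5 N; F_m = (F_max+F_min)/2 = 452.5 N
τ_a = K_W·8F_aD/(πd³) = 1.1686 × 102.45 = 119.72 MPa
τ_m = K_s·8F_mD/(πd³) = 1.0576 × 145.1 = 153.46 MPa
Soderberg: 1/n_f = τ_a/S_se + τ_m/S_sy = 119.72/525 + 153.46/894 = 0.22805 + 0.17166 = 0.3997
n_f = 1/0.3997 = 2.502

2.50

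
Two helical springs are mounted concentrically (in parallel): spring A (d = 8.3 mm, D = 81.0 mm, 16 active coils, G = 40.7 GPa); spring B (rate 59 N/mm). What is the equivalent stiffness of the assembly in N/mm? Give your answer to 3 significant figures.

k_A = Gd⁴/(8D³N_a) = (40.7×10³)(8.3⁴)/(8·81.0³·16) = 2.8395 N/mm
Parallel: k_eq = 2.8395 + 59 = 61.839 N/mm

61.8 N/mm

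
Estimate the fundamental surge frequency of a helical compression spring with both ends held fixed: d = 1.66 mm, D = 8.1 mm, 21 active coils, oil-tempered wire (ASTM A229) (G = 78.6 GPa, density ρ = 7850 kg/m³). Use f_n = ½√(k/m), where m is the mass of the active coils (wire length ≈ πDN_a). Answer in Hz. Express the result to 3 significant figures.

429 Hz

k = Gd⁴/(8D³N_a) = (78.6×10³)(1.66⁴)/(8·8.1³·21) = 6.6848 N/mm = 6684.8 N/m
Wire length L = πDN_a = π·8.1·21 = 534.38 mm
m = ρ·(πd²/4)·L = 7850 × 2.1642×10⁻⁶ m² × 0.53438 m = 0.0090788 kg
f_n = ½√(k/m) = 0.5·√(6684.8/0.0090788) = 0.5·√(7.3631e+05) = 429.04 Hz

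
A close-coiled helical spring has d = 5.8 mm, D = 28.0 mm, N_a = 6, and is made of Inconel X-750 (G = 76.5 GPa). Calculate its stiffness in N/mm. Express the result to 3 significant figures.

82.2 N/mm

k = Gd⁴/(8D³N_a) = (76.5×10³ × 5.8⁴) / (8 × 28.0³ × 6)
  = 8.65712e+07 / 1.0537e+06 = 82.16 N/mm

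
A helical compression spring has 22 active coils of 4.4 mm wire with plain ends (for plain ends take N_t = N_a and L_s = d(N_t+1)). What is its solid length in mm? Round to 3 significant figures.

101 mm

plain ends: N_t = N_a = 22
L_s = d·(N_t+1) = 4.4 × 23 = 101.2 mm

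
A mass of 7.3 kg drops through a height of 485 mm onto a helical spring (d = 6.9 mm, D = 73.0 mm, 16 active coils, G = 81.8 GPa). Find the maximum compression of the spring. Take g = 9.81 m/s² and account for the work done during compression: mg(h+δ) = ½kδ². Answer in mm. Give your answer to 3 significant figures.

k = Gd⁴/(8D³N_a) = (81.8×10³)(6.9⁴)/(8·73.0³·16) = 3.7237 N/mm
W = mg = 7.3 × 9.81 = 71.613 N
½kδ² − Wδ − Wh = 0 → δ = (W + √(W² + 2kWh))/k
δ = (71.613 + √(5128.4 + 258663))/3.7237 = (71.613 + 513.61)/3.7237 = 157.16 mm

157 mm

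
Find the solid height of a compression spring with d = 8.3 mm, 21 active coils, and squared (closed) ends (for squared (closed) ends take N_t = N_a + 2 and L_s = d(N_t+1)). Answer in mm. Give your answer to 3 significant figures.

squared (closed) ends: N_t = N_a + 2 = 21 + 2 = 23
L_s = d·(N_t+1) = 8.3 × 24 = 199.2 mm

199 mm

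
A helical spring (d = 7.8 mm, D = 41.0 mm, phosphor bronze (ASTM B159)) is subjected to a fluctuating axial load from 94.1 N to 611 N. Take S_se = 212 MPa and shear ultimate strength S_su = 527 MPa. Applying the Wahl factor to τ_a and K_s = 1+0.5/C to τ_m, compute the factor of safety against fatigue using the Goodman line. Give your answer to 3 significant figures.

C = D/d = 41.0/7.8 = 5.2564; K_W = (4C−1)/(4C−4)+0.615/C = 1.2932; K_s = 1+0.5/C = 1.0951
F_a = (F_max−F_min)/2 = 258.45 N; F_m = (F_max+F_min)/2 = 352.55 N
τ_a = K_W·8F_aD/(πd³) = 1.2932 × 56.861 = 73.533 MPa
τ_m = K_s·8F_mD/(πd³) = 1.0951 × 77.564 = 84.942 MPa
Goodman: 1/n_f = τ_a/S_se + τ_m/S_su = 73.533/212 + 84.942/527 = 0.34686 + 0.16118 = 0.50804
n_f = 1/0.50804 = 1.968

1.97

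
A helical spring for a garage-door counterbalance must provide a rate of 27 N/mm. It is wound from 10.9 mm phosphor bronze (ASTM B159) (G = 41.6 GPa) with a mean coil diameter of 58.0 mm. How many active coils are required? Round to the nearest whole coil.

N_a = Gd⁴/(8D³k) = (41.6×10³ × 10.9⁴)/(8 × 58.0³ × 27)
    = 5.87218e+08 / 4.21442e+07 = 13.93 → 14 coils

14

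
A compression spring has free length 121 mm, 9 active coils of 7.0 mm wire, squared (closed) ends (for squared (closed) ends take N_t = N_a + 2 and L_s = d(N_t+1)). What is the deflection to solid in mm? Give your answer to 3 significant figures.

N_t = 11; L_s = 7.0·12 = 84 mm
δ_solid = L₀ − L_s = 121 − 84 = 37 mm

37.0 mm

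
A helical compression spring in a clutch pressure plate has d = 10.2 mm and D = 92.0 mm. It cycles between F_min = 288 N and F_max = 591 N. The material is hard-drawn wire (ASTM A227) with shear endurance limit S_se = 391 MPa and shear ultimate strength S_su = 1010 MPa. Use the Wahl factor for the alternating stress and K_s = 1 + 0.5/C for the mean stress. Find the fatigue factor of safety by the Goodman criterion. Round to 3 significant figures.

C = D/d = 92.0/10.2 = 9.0196; K_W = (4C−1)/(4C−4)+0.615/C = 1.1617; K_s = 1+0.5/C = 1.0554
F_a = (F_max−F_min)/2 = 151.5 N; F_m = (F_max+F_min)/2 = 439.5 N
τ_a = K_W·8F_aD/(πd³) = 1.1617 × 33.446 = 38.854 MPa
τ_m = K_s·8F_mD/(πd³) = 1.0554 × 97.026 = 102.4 MPa
Goodman: 1/n_f = τ_a/S_se + τ_m/S_su = 38.854/391 + 102.4/1010 = 0.09937 + 0.10139 = 0.20076
n_f = 1/0.20076 = 4.981

4.98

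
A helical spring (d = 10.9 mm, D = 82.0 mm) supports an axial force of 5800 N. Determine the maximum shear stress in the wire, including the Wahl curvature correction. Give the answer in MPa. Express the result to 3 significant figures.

Spring index C = D/d = 82.0/10.9 = 7.5229
K_W = (4C−1)/(4C−4) + 0.615/C = 29.092/26.092 + 0.0818 = 1.1967
τ₀ = 8FD/(πd³) = 8·5800·82.0/(π·10.9³) = 3.8048e+06/4068.5 = 935.2 MPa
τ_max = K·τ₀ = 1.1967 × 935.2 = 1119.2 MPa

1120 MPa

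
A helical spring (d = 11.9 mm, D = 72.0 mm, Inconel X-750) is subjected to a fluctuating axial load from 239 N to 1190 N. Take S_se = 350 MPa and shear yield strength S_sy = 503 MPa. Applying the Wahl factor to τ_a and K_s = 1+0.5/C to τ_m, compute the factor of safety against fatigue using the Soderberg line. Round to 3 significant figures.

C = D/d = 72.0/11.9 = 6.0504; K_W = (4C−1)/(4C−4)+0.615/C = 1.2501; K_s = 1+0.5/C = 1.0826
F_a = (F_max−F_min)/2 = 475.5 N; F_m = (F_max+F_min)/2 = 714.5 N
τ_a = K_W·8F_aD/(πd³) = 1.2501 × 51.735 = 64.676 MPa
τ_m = K_s·8F_mD/(πd³) = 1.0826 × 77.738 = 84.162 MPa
Soderberg: 1/n_f = τ_a/S_se + τ_m/S_sy = 64.676/350 + 84.162/503 = 0.18479 + 0.16732 = 0.35211
n_f = 1/0.35211 = 2.84

2.84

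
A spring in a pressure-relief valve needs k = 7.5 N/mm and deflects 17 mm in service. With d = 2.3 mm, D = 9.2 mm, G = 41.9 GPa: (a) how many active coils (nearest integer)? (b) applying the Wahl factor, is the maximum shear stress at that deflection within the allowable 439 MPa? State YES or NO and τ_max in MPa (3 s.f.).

(a) 25 coils; (b) YES, τ_max = 346 MPa

N_a = Gd⁴/(8D³k) = (41.9×10³)(2.3⁴)/(8·9.2³·7.5) = 25.1 → N_a = 25
Actual rate k = Gd⁴/(8D³·25) = 7.5289 N/mm
Working load F = kδ = 7.5289·17 = 127.99 N
C = 9.2/2.3 = 4.0000; K_W = (4C−1)/(4C−4)+0.615/C = 1.4038
τ_max = K_W·8FD/(πd³) = 1.4038·246.45 = 345.95 MPa
τ_max ≤ 439 MPa → acceptable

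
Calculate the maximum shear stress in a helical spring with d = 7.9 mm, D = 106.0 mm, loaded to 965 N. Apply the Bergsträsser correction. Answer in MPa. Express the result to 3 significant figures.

Spring index C = D/d = 106.0/7.9 = 13.4177
K_B = (4C+2)/(4C−3) = 55.671/50.671 = 1.0987
τ₀ = 8FD/(πd³) = 8·965·106.0/(π·7.9³) = 818320/1548.9 = 528.31 MPa
τ_max = K·τ₀ = 1.0987 × 528.31 = 580.45 MPa

580 MPa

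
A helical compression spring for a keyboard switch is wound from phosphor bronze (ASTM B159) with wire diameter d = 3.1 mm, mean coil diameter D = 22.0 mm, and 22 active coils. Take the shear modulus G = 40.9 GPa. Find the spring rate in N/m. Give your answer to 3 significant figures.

2020 N/m

k = Gd⁴/(8D³N_a) = (40.9×10³ × 3.1⁴) / (8 × 22.0³ × 22)
  = 3.7772e+06 / 1.87405e+06 = 2.0155 N/mm = 2015.5 N/m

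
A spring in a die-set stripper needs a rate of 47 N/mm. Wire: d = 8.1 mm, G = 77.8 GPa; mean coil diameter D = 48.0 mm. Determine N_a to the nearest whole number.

8

N_a = Gd⁴/(8D³k) = (77.8×10³ × 8.1⁴)/(8 × 48.0³ × 47)
    = 3.34903e+08 / 4.15826e+07 = 8.054 → 8 coils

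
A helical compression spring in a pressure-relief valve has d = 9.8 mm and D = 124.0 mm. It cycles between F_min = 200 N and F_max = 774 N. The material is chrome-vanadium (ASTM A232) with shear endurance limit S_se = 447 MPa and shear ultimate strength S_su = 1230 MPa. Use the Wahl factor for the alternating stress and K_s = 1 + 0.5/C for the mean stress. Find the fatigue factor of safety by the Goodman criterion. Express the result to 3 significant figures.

2.65

C = D/d = 124.0/9.8 = 12.6531; K_W = (4C−1)/(4C−4)+0.615/C = 1.1130; K_s = 1+0.5/C = 1.0395
F_a = (F_max−F_min)/2 = 287 N; F_m = (F_max+F_min)/2 = 487 N
τ_a = K_W·8F_aD/(πd³) = 1.1130 × 96.287 = 107.16 MPa
τ_m = K_s·8F_mD/(πd³) = 1.0395 × 163.39 = 169.84 MPa
Goodman: 1/n_f = τ_a/S_se + τ_m/S_su = 107.16/447 + 169.84/1230 = 0.23974 + 0.13808 = 0.37782
n_f = 1/0.37782 = 2.647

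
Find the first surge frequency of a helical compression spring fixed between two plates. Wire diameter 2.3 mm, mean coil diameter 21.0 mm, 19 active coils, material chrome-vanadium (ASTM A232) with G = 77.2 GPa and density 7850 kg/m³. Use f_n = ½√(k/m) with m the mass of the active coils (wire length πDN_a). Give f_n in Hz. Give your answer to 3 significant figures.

96.9 Hz

k = Gd⁴/(8D³N_a) = (77.2×10³)(2.3⁴)/(8·21.0³·19) = 1.5347 N/mm = 1534.7 N/m
Wire length L = πDN_a = π·21.0·19 = 1253.5 mm
m = ρ·(πd²/4)·L = 7850 × 4.1548×10⁻⁶ m² × 1.2535 m = 0.040883 kg
f_n = ½√(k/m) = 0.5·√(1534.7/0.040883) = 0.5·√(37540) = 96.876 Hz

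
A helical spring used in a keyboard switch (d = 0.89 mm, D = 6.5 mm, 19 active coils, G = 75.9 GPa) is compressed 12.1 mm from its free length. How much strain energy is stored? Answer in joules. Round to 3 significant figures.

0.0835 J

k = Gd⁴/(8D³N_a) = (75.9×10³)(0.89⁴)/(8·6.5³·19) = 1.1408 N/mm
U = ½kδ² = 0.5 × 1.1408 × 12.1² = 83.514 N·mm = 0.083514 J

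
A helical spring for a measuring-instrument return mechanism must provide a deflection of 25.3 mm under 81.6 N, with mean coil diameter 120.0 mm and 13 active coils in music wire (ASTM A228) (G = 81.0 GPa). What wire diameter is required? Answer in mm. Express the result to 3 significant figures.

Required rate k = F/δ = 81.6/25.3 = 3.2253 N/mm
d = (8D³N_a·k / G)^(1/4) = (8·120.0³·13·3.2253 / (81.0×10³))^0.25
  = (7155.9)^0.25 = 9.1974 mm

9.20 mm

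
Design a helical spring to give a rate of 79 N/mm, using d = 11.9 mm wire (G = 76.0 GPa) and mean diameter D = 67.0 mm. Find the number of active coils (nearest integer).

8

N_a = Gd⁴/(8D³k) = (76.0×10³ × 11.9⁴)/(8 × 67.0³ × 79)
    = 1.52406e+09 / 1.90082e+08 = 8.018 → 8 coils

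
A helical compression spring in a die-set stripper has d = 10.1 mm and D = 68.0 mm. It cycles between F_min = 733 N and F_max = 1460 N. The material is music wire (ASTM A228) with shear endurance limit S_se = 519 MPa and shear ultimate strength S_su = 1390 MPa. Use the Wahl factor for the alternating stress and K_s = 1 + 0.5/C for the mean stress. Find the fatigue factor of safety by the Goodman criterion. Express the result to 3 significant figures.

3.49

C = D/d = 68.0/10.1 = 6.7327; K_W = (4C−1)/(4C−4)+0.615/C = 1.2222; K_s = 1+0.5/C = 1.0743
F_a = (F_max−F_min)/2 = 363.5 N; F_m = (F_max+F_min)/2 = 1096.5 N
τ_a = K_W·8F_aD/(πd³) = 1.2222 × 61.093 = 74.666 MPa
τ_m = K_s·8F_mD/(πd³) = 1.0743 × 184.29 = 197.97 MPa
Goodman: 1/n_f = τ_a/S_se + τ_m/S_su = 74.666/519 + 197.97/1390 = 0.14387 + 0.14243 = 0.28629
n_f = 1/0.28629 = 3.493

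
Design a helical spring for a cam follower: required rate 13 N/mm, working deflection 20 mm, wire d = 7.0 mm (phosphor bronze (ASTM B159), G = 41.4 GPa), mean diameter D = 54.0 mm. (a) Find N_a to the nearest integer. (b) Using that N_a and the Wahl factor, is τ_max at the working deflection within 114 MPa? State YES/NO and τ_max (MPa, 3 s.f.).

(a) 6 coils; (b) NO, τ_max = 126 MPa

N_a = Gd⁴/(8D³k) = (41.4×10³)(7.0⁴)/(8·54.0³·13) = 6.07 → N_a = 6
Actual rate k = Gd⁴/(8D³·6) = 13.151 N/mm
Working load F = kδ = 13.151·20 = 263.03 N
C = 54.0/7.0 = 7.7143; K_W = (4C−1)/(4C−4)+0.615/C = 1.1914
τ_max = K_W·8FD/(πd³) = 1.1914·105.45 = 125.63 MPa
τ_max > 114 MPa → exceeds allowable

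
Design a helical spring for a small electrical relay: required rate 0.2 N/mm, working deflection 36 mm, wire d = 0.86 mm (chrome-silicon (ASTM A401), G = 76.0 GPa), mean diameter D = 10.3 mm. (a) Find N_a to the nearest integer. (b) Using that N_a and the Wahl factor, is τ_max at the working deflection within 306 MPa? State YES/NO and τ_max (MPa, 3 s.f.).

N_a = Gd⁴/(8D³k) = (76.0×10³)(0.86⁴)/(8·10.3³·0.2) = 23.78 → N_a = 24
Actual rate k = Gd⁴/(8D³·24) = 0.19815 N/mm
Working load F = kδ = 0.19815·36 = 7.1334 N
C = 10.3/0.86 = 11.9767; K_W = (4C−1)/(4C−4)+0.615/C = 1.1197
τ_max = K_W·8FD/(πd³) = 1.1197·294.16 = 329.36 MPa
τ_max > 306 MPa → exceeds allowable

(a) 24 coils; (b) NO, τ_max = 329 MPa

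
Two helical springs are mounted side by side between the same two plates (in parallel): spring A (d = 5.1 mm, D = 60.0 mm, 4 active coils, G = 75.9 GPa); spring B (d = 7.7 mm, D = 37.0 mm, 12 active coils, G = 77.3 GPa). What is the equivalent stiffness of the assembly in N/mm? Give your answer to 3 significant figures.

k_A = Gd⁴/(8D³N_a) = (75.9×10³)(5.1⁴)/(8·60.0³·4) = 7.4288 N/mm
k_B = Gd⁴/(8D³N_a) = (77.3×10³)(7.7⁴)/(8·37.0³·12) = 55.881 N/mm
Parallel: k_eq = 7.4288 + 55.881 = 63.31 N/mm

63.3 N/mm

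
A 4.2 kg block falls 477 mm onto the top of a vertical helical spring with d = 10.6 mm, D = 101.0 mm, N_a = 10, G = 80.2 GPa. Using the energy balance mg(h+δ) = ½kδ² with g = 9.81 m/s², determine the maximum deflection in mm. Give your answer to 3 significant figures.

k = Gd⁴/(8D³N_a) = (80.2×10³)(10.6⁴)/(8·101.0³·10) = 12.284 N/mm
W = mg = 4.2 × 9.81 = 41.202 N
½kδ² − Wδ − Wh = 0 → δ = (W + √(W² + 2kWh))/k
δ = (41.202 + √(1697.6 + 482848))/12.284 = (41.202 + 696.09)/12.284 = 60.02 mm

60.0 mm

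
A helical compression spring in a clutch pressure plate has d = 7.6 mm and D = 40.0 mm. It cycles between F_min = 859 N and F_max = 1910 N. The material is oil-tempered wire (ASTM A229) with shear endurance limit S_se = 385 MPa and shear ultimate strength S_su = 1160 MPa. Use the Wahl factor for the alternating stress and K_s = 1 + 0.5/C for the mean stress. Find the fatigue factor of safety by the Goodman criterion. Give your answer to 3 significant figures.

C = D/d = 40.0/7.6 = 5.2632; K_W = (4C−1)/(4C−4)+0.615/C = 1.2928; K_s = 1+0.5/C = 1.0950
F_a = (F_max−F_min)/2 = 525.5 N; F_m = (F_max+F_min)/2 = 1384.5 N
τ_a = K_W·8F_aD/(πd³) = 1.2928 × 121.94 = 157.64 MPa
τ_m = K_s·8F_mD/(πd³) = 1.0950 × 321.26 = 351.78 MPa
Goodman: 1/n_f = τ_a/S_se + τ_m/S_su = 157.64/385 + 351.78/1160 = 0.40944 + 0.30326 = 0.7127
n_f = 1/0.7127 = 1.403

1.40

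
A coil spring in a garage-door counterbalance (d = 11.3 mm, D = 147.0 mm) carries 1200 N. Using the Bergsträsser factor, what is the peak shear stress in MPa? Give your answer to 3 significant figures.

343 MPa

Spring index C = D/d = 147.0/11.3 = 13.0088
K_B = (4C+2)/(4C−3) = 54.035/49.035 = 1.1020
τ₀ = 8FD/(πd³) = 8·1200·147.0/(π·11.3³) = 1.4112e+06/4533 = 311.32 MPa
τ_max = K·τ₀ = 1.1020 × 311.32 = 343.06 MPa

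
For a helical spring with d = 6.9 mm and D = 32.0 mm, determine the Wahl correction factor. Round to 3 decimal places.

1.339

C = D/d = 32.0/6.9 = 4.6377
K_W = (4C−1)/(4C−4) + 0.615/C = 17.551/14.551 + 0.1326 = 1.3388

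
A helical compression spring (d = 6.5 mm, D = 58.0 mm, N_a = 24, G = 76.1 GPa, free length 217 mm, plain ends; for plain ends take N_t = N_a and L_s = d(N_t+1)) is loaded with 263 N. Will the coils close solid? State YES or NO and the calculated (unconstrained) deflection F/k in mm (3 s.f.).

k = Gd⁴/(8D³N_a) = (76.1×10³)(6.5⁴)/(8·58.0³·24) = 3.6262 N/mm
N_t = 24; L_s = 6.5·25 = 162.5 mm; δ_solid = L₀ − L_s = 217 − 162.5 = 54.5 mm
δ = F/k = 263/3.6262 = 72.528 mm
δ ≥ δ_solid → spring goes solid

YES, δ = 72.5 mm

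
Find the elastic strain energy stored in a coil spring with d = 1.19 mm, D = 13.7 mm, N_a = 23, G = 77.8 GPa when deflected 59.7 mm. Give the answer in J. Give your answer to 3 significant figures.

k = Gd⁴/(8D³N_a) = (77.8×10³)(1.19⁴)/(8·13.7³·23) = 0.32975 N/mm
U = ½kδ² = 0.5 × 0.32975 × 59.7² = 587.63 N·mm = 0.58763 J

0.588 J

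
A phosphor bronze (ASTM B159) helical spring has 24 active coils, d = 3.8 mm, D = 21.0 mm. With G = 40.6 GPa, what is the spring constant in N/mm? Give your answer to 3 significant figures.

4.76 N/mm

k = Gd⁴/(8D³N_a) = (40.6×10³ × 3.8⁴) / (8 × 21.0³ × 24)
  = 8.46565e+06 / 1.77811e+06 = 4.761 N/mm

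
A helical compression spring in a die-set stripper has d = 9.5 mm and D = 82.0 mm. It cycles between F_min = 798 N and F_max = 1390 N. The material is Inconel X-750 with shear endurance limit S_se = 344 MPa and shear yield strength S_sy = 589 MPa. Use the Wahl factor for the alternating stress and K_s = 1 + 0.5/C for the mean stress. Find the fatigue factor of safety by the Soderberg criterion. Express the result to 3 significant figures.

1.38

C = D/d = 82.0/9.5 = 8.6316; K_W = (4C−1)/(4C−4)+0.615/C = 1.1695; K_s = 1+0.5/C = 1.0579
F_a = (F_max−F_min)/2 = 296 N; F_m = (F_max+F_min)/2 = 1094 N
τ_a = K_W·8F_aD/(πd³) = 1.1695 × 72.09 = 84.311 MPa
τ_m = K_s·8F_mD/(πd³) = 1.0579 × 266.44 = 281.87 MPa
Soderberg: 1/n_f = τ_a/S_se + τ_m/S_sy = 84.311/344 + 281.87/589 = 0.24509 + 0.47856 = 0.72366
n_f = 1/0.72366 = 1.382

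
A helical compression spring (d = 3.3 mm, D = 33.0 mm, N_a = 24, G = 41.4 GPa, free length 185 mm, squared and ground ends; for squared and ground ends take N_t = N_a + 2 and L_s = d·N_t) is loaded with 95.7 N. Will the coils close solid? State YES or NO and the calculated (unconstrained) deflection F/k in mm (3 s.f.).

k = Gd⁴/(8D³N_a) = (41.4×10³)(3.3⁴)/(8·33.0³·24) = 0.71156 N/mm
N_t = 26; L_s = 3.3·26 = 85.8 mm; δ_solid = L₀ − L_s = 185 − 85.8 = 99.2 mm
δ = F/k = 95.7/0.71156 = 134.49 mm
δ ≥ δ_solid → spring goes solid

YES, δ = 134 mm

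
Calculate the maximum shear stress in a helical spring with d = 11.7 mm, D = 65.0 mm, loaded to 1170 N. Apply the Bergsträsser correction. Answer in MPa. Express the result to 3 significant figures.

Spring index C = D/d = 65.0/11.7 = 5.5556
K_B = (4C+2)/(4C−3) = 24.222/19.222 = 1.2601
τ₀ = 8FD/(πd³) = 8·1170·65.0/(π·11.7³) = 608400/5031.6 = 120.92 MPa
τ_max = K·τ₀ = 1.2601 × 120.92 = 152.37 MPa

152 MPa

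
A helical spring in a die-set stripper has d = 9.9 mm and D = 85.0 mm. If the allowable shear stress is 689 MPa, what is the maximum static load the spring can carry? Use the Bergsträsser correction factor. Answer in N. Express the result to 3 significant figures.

C = D/d = 85.0/9.9 = 8.5859
K_B = (4C+2)/(4C−3) = 36.343/31.343 = 1.1595
τ_max = K·8FD/(πd³) → F_max = τ_allow·πd³/(8DK)
F_max = 689·π·9.9³/(8·85.0·1.1595) = 2.1003e+06/788.48 = 2663.7 N

2660 N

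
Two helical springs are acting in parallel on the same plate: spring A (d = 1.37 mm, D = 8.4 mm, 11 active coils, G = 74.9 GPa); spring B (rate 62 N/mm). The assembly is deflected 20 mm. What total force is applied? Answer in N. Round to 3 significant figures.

k_A = Gd⁴/(8D³N_a) = (74.9×10³)(1.37⁴)/(8·8.4³·11) = 5.0588 N/mm
Parallel: k_eq = 5.0588 + 62 = 67.059 N/mm
F = k_eq·δ = 67.059·20 = 1341.2 N

1340 N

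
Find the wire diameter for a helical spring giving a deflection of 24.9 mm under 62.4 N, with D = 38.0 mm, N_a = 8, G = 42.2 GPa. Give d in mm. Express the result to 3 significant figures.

3.80 mm

Required rate k = F/δ = 62.4/24.9 = 2.506 N/mm
d = (8D³N_a·k / G)^(1/4) = (8·38.0³·8·2.506 / (42.2×10³))^0.25
  = (208.55)^0.25 = 3.8002 mm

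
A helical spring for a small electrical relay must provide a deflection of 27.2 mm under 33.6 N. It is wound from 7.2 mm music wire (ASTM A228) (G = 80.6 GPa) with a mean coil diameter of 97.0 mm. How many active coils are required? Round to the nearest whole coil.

24

Required rate k = F/δ = 33.6/27.2 = 1.2353 N/mm
N_a = Gd⁴/(8D³k) = (80.6×10³ × 7.2⁴)/(8 × 97.0³ × 1.2353)
    = 2.16603e+08 / 9.01936e+06 = 24.02 → 24 coils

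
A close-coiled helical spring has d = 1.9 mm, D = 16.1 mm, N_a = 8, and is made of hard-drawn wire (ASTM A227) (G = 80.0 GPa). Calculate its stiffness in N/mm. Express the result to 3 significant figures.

k = Gd⁴/(8D³N_a) = (80.0×10³ × 1.9⁴) / (8 × 16.1³ × 8)
  = 1.04257e+06 / 267090 = 3.9034 N/mm

3.90 N/mm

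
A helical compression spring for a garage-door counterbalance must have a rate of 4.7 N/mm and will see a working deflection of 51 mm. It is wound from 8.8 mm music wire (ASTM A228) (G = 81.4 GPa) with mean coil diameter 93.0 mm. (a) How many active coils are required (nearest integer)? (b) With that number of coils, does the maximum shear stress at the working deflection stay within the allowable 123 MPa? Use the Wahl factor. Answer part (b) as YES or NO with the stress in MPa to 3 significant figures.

(a) 16 coils; (b) YES, τ_max = 95.5 MPa

N_a = Gd⁴/(8D³k) = (81.4×10³)(8.8⁴)/(8·93.0³·4.7) = 16.14 → N_a = 16
Actual rate k = Gd⁴/(8D³·16) = 4.7413 N/mm
Working load F = kδ = 4.7413·51 = 241.81 N
C = 93.0/8.8 = 10.5682; K_W = (4C−1)/(4C−4)+0.615/C = 1.1366
τ_max = K_W·8FD/(πd³) = 1.1366·84.031 = 95.508 MPa
τ_max ≤ 123 MPa → acceptable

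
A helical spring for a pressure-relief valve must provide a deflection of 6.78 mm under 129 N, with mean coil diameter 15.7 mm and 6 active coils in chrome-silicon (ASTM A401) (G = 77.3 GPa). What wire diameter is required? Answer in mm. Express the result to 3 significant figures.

Required rate k = F/δ = 129/6.78 = 19.027 N/mm
d = (8D³N_a·k / G)^(1/4) = (8·15.7³·6·19.027 / (77.3×10³))^0.25
  = (45.722)^0.25 = 2.6003 mm

2.60 mm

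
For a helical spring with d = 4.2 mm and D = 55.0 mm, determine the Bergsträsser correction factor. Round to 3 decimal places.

1.101

C = D/d = 55.0/4.2 = 13.0952
K_B = (4C+2)/(4C−3) = 54.381/49.381 = 1.1013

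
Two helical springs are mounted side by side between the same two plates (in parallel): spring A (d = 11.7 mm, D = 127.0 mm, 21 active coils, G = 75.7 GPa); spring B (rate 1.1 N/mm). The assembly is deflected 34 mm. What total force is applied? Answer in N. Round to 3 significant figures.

178 N

k_A = Gd⁴/(8D³N_a) = (75.7×10³)(11.7⁴)/(8·127.0³·21) = 4.1221 N/mm
Parallel: k_eq = 4.1221 + 1.1 = 5.2221 N/mm
F = k_eq·δ = 5.2221·34 = 177.55 N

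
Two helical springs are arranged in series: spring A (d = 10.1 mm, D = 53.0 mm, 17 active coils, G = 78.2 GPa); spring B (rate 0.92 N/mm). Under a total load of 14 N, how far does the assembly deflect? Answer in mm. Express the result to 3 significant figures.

k_A = Gd⁴/(8D³N_a) = (78.2×10³)(10.1⁴)/(8·53.0³·17) = 40.191 N/mm
Series: 1/k_eq = 1/40.191 + 1/0.92 = 1.1118; k_eq = 0.89941 N/mm
δ = F/k_eq = 14/0.89941 = 15.566 mm

15.6 mm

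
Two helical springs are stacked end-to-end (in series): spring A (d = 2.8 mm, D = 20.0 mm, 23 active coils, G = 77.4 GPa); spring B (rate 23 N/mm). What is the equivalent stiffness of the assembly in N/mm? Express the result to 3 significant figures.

2.83 N/mm

k_A = Gd⁴/(8D³N_a) = (77.4×10³)(2.8⁴)/(8·20.0³·23) = 3.232 N/mm
Series: 1/k_eq = 1/3.232 + 1/23 = 0.35289; k_eq = 2.8338 N/mm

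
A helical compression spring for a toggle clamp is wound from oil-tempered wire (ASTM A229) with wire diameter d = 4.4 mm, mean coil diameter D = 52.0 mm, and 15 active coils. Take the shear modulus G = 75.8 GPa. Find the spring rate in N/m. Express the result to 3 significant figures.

k = Gd⁴/(8D³N_a) = (75.8×10³ × 4.4⁴) / (8 × 52.0³ × 15)
  = 2.84106e+07 / 1.6873e+07 = 1.6838 N/mm = 1683.8 N/m

1680 N/m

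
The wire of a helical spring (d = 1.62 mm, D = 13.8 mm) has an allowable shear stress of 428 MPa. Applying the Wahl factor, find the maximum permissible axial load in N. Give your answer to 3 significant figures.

44.2 N

C = D/d = 13.8/1.62 = 8.5185
K_W = (4C−1)/(4C−4) + 0.615/C = 33.074/30.074 + 0.0722 = 1.1719
τ_max = K·8FD/(πd³) → F_max = τ_allow·πd³/(8DK)
F_max = 428·π·1.62³/(8·13.8·1.1719) = 5716.6/129.38 = 44.184 N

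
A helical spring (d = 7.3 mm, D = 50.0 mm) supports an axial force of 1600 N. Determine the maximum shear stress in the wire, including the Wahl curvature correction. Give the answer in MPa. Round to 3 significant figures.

Spring index C = D/d = 50.0/7.3 = 6.8493
K_W = (4C−1)/(4C−4) + 0.615/C = 26.397/23.397 + 0.0898 = 1.2180
τ₀ = 8FD/(πd³) = 8·1600·50.0/(π·7.3³) = 640000/1222.1 = 523.67 MPa
τ_max = K·τ₀ = 1.2180 × 523.67 = 637.84 MPa

638 MPa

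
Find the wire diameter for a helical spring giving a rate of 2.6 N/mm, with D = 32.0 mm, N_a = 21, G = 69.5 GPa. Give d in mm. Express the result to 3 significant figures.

d = (8D³N_a·k / G)^(1/4) = (8·32.0³·21·2.6 / (69.5×10³))^0.25
  = (205.94)^0.25 = 3.7882 mm

3.79 mm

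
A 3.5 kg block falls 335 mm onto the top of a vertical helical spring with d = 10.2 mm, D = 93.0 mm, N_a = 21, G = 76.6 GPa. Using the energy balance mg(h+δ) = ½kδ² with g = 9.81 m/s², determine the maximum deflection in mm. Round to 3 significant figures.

k = Gd⁴/(8D³N_a) = (76.6×10³)(10.2⁴)/(8·93.0³·21) = 6.1358 N/mm
W = mg = 3.5 × 9.81 = 34.335 N
½kδ² − Wδ − Wh = 0 → δ = (W + √(W² + 2kWh))/k
δ = (34.335 + √(1178.9 + 141151))/6.1358 = (34.335 + 377.27)/6.1358 = 67.082 mm

67.1 mm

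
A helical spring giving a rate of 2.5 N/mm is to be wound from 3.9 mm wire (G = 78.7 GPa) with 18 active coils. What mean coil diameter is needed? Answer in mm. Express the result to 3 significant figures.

37.0 mm

D = (Gd⁴/(8N_a·k))^(1/3) = (78.7×10³·3.9⁴/(8·18·2.5))^(1/3)
  = (50574.4)^(1/3) = 36.9808 mm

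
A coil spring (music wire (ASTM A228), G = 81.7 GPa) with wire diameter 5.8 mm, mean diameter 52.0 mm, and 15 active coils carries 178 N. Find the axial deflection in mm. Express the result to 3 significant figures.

k = Gd⁴/(8D³N_a) = (81.7×10³)(5.8⁴)/(8·52.0³·15) = 5.4795 N/mm
δ = F/k = 178 / 5.4795 = 32.485 mm

32.5 mm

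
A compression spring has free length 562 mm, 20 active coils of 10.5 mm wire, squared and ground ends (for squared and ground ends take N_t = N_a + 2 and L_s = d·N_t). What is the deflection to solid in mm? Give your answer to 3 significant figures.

331 mm

N_t = 22; L_s = 10.5·22 = 231 mm
δ_solid = L₀ − L_s = 562 − 231 = 331 mm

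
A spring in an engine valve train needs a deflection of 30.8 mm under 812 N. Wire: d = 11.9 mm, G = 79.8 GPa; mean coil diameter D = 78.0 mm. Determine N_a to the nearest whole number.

16

Required rate k = F/δ = 812/30.8 = 26.364 N/mm
N_a = Gd⁴/(8D³k) = (79.8×10³ × 11.9⁴)/(8 × 78.0³ × 26.364)
    = 1.60026e+09 / 1.00087e+08 = 15.99 → 16 coils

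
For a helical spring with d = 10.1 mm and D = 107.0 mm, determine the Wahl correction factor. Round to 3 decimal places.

1.136

C = D/d = 107.0/10.1 = 10.5941
K_W = (4C−1)/(4C−4) + 0.615/C = 41.376/38.376 + 0.0581 = 1.1362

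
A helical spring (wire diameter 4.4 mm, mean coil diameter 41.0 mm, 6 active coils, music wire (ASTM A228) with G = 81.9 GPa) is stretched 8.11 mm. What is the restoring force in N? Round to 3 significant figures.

75.3 N

k = Gd⁴/(8D³N_a) = (81.9×10³)(4.4⁴)/(8·41.0³·6) = 9.279 N/mm
F = k·δ = 9.279 × 8.11 = 75.253 N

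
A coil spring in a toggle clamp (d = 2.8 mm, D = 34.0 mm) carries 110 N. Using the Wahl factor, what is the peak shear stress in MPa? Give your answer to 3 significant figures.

485 MPa

Spring index C = D/d = 34.0/2.8 = 12.1429
K_W = (4C−1)/(4C−4) + 0.615/C = 47.571/44.571 + 0.0506 = 1.1180
τ₀ = 8FD/(πd³) = 8·110·34.0/(π·2.8³) = 29920/68.964 = 433.85 MPa
τ_max = K·τ₀ = 1.1180 × 433.85 = 485.02 MPa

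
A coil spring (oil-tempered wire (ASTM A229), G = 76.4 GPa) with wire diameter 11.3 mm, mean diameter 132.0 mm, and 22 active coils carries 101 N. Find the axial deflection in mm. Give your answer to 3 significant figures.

32.8 mm

k = Gd⁴/(8D³N_a) = (76.4×10³)(11.3⁴)/(8·132.0³·22) = 3.0773 N/mm
δ = F/k = 101 / 3.0773 = 32.821 mm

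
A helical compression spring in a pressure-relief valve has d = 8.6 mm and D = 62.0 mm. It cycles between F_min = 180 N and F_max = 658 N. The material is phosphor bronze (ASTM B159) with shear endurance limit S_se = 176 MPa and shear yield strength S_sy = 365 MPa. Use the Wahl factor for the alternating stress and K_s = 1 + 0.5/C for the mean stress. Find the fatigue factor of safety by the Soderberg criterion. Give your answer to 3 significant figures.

C = D/d = 62.0/8.6 = 7.2093; K_W = (4C−1)/(4C−4)+0.615/C = 1.2061; K_s = 1+0.5/C = 1.0694
F_a = (F_max−F_min)/2 = 239 N; F_m = (F_max+F_min)/2 = 419 N
τ_a = K_W·8F_aD/(πd³) = 1.2061 × 59.325 = 71.551 MPa
τ_m = K_s·8F_mD/(πd³) = 1.0694 × 104 = 111.22 MPa
Soderberg: 1/n_f = τ_a/S_se + τ_m/S_sy = 71.551/176 + 111.22/365 = 0.40654 + 0.30470 = 0.71124
n_f = 1/0.71124 = 1.406

1.41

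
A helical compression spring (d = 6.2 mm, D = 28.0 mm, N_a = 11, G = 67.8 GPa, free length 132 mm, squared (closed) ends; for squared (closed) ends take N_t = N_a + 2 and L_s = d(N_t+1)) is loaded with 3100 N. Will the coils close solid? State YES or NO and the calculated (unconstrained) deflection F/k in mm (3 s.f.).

k = Gd⁴/(8D³N_a) = (67.8×10³)(6.2⁴)/(8·28.0³·11) = 51.861 N/mm
N_t = 13; L_s = 6.2·14 = 86.8 mm; δ_solid = L₀ − L_s = 132 − 86.8 = 45.2 mm
δ = F/k = 3100/51.861 = 59.775 mm
δ ≥ δ_solid → spring goes solid

YES, δ = 59.8 mm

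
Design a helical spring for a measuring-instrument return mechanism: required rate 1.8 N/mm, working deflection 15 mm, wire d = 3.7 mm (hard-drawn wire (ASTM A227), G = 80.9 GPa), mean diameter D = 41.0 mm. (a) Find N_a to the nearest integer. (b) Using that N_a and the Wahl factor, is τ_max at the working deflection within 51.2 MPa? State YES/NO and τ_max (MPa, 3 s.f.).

N_a = Gd⁴/(8D³k) = (80.9×10³)(3.7⁴)/(8·41.0³·1.8) = 15.28 → N_a = 15
Actual rate k = Gd⁴/(8D³·15) = 1.8333 N/mm
Working load F = kδ = 1.8333·15 = 27.499 N
C = 41.0/3.7 = 11.0811; K_W = (4C−1)/(4C−4)+0.615/C = 1.1299
τ_max = K_W·8FD/(πd³) = 1.1299·56.68 = 64.043 MPa
τ_max > 51.2 MPa → exceeds allowable

(a) 15 coils; (b) NO, τ_max = 64.0 MPa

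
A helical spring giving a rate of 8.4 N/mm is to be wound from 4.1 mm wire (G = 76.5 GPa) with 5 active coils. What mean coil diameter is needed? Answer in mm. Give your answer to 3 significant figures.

D = (Gd⁴/(8N_a·k))^(1/3) = (76.5×10³·4.1⁴/(8·5·8.4))^(1/3)
  = (64336.5)^(1/3) = 40.0700 mm

40.1 mm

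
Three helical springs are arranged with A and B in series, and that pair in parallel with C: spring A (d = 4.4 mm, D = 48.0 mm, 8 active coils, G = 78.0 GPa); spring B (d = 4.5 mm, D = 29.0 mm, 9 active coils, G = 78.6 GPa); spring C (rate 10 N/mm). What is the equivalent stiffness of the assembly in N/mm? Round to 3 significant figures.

k_A = Gd⁴/(8D³N_a) = (78.0×10³)(4.4⁴)/(8·48.0³·8) = 4.1305 N/mm
k_B = Gd⁴/(8D³N_a) = (78.6×10³)(4.5⁴)/(8·29.0³·9) = 18.355 N/mm
Springs A,B series: k_AB = 1/(1/4.1305+1/18.355) = 3.3717 N/mm; parallel with C: k_eq = 3.3717+10 = 13.372 N/mm

13.4 N/mm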